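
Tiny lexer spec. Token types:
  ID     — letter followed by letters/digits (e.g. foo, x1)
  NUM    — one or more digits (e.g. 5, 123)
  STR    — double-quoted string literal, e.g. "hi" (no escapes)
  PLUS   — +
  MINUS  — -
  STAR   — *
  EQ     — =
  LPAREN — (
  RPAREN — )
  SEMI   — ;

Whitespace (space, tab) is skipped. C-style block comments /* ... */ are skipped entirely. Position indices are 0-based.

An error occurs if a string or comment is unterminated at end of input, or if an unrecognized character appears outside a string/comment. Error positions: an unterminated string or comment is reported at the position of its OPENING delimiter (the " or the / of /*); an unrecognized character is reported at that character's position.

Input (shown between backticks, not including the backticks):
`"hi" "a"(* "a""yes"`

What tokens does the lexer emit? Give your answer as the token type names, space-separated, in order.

pos=0: enter STRING mode
pos=0: emit STR "hi" (now at pos=4)
pos=5: enter STRING mode
pos=5: emit STR "a" (now at pos=8)
pos=8: emit LPAREN '('
pos=9: emit STAR '*'
pos=11: enter STRING mode
pos=11: emit STR "a" (now at pos=14)
pos=14: enter STRING mode
pos=14: emit STR "yes" (now at pos=19)
DONE. 6 tokens: [STR, STR, LPAREN, STAR, STR, STR]

Answer: STR STR LPAREN STAR STR STR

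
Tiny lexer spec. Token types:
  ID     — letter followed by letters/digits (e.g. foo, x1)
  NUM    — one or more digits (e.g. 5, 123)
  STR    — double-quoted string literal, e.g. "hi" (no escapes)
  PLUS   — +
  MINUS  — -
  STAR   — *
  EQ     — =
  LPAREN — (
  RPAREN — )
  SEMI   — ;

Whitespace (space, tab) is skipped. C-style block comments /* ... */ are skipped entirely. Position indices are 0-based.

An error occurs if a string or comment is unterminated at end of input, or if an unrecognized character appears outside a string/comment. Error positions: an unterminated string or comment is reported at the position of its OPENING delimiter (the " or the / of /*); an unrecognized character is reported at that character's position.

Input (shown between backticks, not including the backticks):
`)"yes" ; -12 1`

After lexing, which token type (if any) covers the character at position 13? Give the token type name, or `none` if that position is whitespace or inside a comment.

pos=0: emit RPAREN ')'
pos=1: enter STRING mode
pos=1: emit STR "yes" (now at pos=6)
pos=7: emit SEMI ';'
pos=9: emit MINUS '-'
pos=10: emit NUM '12' (now at pos=12)
pos=13: emit NUM '1' (now at pos=14)
DONE. 6 tokens: [RPAREN, STR, SEMI, MINUS, NUM, NUM]
Position 13: char is '1' -> NUM

Answer: NUM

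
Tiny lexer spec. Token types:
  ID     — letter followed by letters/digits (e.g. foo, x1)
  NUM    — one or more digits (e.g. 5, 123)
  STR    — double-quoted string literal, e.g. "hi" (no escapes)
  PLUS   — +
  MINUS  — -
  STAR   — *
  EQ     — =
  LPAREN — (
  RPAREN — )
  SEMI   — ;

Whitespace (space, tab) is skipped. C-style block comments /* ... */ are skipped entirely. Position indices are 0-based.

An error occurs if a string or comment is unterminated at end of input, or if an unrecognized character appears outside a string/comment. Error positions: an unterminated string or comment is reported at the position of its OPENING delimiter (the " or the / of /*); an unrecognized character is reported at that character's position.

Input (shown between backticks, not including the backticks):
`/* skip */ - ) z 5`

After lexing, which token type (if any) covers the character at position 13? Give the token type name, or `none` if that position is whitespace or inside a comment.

pos=0: enter COMMENT mode (saw '/*')
exit COMMENT mode (now at pos=10)
pos=11: emit MINUS '-'
pos=13: emit RPAREN ')'
pos=15: emit ID 'z' (now at pos=16)
pos=17: emit NUM '5' (now at pos=18)
DONE. 4 tokens: [MINUS, RPAREN, ID, NUM]
Position 13: char is ')' -> RPAREN

Answer: RPAREN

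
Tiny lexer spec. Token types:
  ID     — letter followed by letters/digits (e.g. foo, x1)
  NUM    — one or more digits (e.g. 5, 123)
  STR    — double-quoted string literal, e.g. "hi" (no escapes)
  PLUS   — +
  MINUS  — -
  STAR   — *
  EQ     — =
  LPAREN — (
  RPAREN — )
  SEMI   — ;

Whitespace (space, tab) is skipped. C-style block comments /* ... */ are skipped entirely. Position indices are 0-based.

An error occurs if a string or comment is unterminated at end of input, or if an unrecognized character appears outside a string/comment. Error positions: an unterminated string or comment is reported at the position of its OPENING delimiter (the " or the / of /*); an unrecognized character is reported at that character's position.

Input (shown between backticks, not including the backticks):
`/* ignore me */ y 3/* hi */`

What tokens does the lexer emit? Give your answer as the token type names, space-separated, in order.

pos=0: enter COMMENT mode (saw '/*')
exit COMMENT mode (now at pos=15)
pos=16: emit ID 'y' (now at pos=17)
pos=18: emit NUM '3' (now at pos=19)
pos=19: enter COMMENT mode (saw '/*')
exit COMMENT mode (now at pos=27)
DONE. 2 tokens: [ID, NUM]

Answer: ID NUM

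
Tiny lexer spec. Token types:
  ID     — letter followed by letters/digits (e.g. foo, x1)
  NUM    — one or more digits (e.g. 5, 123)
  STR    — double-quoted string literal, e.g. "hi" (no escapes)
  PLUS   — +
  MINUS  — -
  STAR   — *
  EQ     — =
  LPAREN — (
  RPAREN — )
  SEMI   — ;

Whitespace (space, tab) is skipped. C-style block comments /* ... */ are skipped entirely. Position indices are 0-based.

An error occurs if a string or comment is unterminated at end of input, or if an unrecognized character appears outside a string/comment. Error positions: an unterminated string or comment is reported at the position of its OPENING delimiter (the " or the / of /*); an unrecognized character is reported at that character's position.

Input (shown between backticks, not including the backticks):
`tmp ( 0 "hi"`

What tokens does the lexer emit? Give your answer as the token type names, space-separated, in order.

pos=0: emit ID 'tmp' (now at pos=3)
pos=4: emit LPAREN '('
pos=6: emit NUM '0' (now at pos=7)
pos=8: enter STRING mode
pos=8: emit STR "hi" (now at pos=12)
DONE. 4 tokens: [ID, LPAREN, NUM, STR]

Answer: ID LPAREN NUM STR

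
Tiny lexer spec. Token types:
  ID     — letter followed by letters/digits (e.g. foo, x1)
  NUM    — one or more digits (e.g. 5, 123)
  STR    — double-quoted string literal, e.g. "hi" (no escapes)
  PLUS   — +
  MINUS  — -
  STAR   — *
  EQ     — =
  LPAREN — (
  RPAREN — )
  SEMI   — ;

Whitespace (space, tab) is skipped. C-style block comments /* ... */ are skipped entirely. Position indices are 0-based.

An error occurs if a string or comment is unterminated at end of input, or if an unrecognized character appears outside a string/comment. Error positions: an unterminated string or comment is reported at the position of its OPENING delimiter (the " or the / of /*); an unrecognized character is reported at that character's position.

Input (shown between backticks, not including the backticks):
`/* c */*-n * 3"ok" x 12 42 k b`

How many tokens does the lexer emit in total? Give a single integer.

pos=0: enter COMMENT mode (saw '/*')
exit COMMENT mode (now at pos=7)
pos=7: emit STAR '*'
pos=8: emit MINUS '-'
pos=9: emit ID 'n' (now at pos=10)
pos=11: emit STAR '*'
pos=13: emit NUM '3' (now at pos=14)
pos=14: enter STRING mode
pos=14: emit STR "ok" (now at pos=18)
pos=19: emit ID 'x' (now at pos=20)
pos=21: emit NUM '12' (now at pos=23)
pos=24: emit NUM '42' (now at pos=26)
pos=27: emit ID 'k' (now at pos=28)
pos=29: emit ID 'b' (now at pos=30)
DONE. 11 tokens: [STAR, MINUS, ID, STAR, NUM, STR, ID, NUM, NUM, ID, ID]

Answer: 11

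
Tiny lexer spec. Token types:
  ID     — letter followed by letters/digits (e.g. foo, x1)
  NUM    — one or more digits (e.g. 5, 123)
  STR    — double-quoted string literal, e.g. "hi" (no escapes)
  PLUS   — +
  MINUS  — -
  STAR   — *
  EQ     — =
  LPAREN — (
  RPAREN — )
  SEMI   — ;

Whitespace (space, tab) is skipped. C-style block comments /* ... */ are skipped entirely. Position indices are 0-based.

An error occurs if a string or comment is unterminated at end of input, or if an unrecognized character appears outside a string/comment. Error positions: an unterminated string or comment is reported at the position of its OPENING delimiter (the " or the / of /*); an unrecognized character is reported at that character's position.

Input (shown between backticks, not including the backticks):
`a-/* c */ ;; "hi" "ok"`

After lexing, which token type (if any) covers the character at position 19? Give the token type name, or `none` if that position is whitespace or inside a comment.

pos=0: emit ID 'a' (now at pos=1)
pos=1: emit MINUS '-'
pos=2: enter COMMENT mode (saw '/*')
exit COMMENT mode (now at pos=9)
pos=10: emit SEMI ';'
pos=11: emit SEMI ';'
pos=13: enter STRING mode
pos=13: emit STR "hi" (now at pos=17)
pos=18: enter STRING mode
pos=18: emit STR "ok" (now at pos=22)
DONE. 6 tokens: [ID, MINUS, SEMI, SEMI, STR, STR]
Position 19: char is 'o' -> STR

Answer: STR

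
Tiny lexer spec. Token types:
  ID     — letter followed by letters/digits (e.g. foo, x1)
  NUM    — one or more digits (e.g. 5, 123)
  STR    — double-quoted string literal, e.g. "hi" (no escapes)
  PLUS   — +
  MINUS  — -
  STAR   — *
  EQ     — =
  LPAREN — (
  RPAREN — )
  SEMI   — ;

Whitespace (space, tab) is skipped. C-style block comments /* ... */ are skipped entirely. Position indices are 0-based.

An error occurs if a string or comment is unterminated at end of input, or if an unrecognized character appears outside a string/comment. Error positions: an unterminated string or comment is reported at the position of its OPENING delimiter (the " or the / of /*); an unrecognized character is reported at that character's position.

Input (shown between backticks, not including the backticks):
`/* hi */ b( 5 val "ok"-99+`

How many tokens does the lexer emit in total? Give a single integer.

Answer: 8

Derivation:
pos=0: enter COMMENT mode (saw '/*')
exit COMMENT mode (now at pos=8)
pos=9: emit ID 'b' (now at pos=10)
pos=10: emit LPAREN '('
pos=12: emit NUM '5' (now at pos=13)
pos=14: emit ID 'val' (now at pos=17)
pos=18: enter STRING mode
pos=18: emit STR "ok" (now at pos=22)
pos=22: emit MINUS '-'
pos=23: emit NUM '99' (now at pos=25)
pos=25: emit PLUS '+'
DONE. 8 tokens: [ID, LPAREN, NUM, ID, STR, MINUS, NUM, PLUS]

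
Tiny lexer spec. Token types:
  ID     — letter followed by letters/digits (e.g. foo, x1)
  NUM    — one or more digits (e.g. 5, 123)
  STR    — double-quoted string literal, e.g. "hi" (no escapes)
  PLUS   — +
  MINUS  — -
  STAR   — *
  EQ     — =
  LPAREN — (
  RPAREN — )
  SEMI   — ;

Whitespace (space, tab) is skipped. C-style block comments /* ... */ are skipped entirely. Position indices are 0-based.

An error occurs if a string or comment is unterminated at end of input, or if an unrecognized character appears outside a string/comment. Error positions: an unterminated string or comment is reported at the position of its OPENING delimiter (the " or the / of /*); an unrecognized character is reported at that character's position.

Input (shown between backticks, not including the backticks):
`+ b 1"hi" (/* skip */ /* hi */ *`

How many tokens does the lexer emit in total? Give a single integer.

Answer: 6

Derivation:
pos=0: emit PLUS '+'
pos=2: emit ID 'b' (now at pos=3)
pos=4: emit NUM '1' (now at pos=5)
pos=5: enter STRING mode
pos=5: emit STR "hi" (now at pos=9)
pos=10: emit LPAREN '('
pos=11: enter COMMENT mode (saw '/*')
exit COMMENT mode (now at pos=21)
pos=22: enter COMMENT mode (saw '/*')
exit COMMENT mode (now at pos=30)
pos=31: emit STAR '*'
DONE. 6 tokens: [PLUS, ID, NUM, STR, LPAREN, STAR]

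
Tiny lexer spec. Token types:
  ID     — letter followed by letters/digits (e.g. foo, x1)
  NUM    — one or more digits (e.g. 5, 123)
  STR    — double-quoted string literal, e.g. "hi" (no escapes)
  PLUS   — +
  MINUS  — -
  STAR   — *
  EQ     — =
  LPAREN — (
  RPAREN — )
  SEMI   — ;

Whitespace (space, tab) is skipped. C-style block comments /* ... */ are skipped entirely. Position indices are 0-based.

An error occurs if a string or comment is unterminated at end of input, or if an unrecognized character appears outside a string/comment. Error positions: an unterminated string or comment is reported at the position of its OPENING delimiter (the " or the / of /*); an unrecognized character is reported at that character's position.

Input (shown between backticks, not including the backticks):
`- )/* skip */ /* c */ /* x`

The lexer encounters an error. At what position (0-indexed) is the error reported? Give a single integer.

Answer: 22

Derivation:
pos=0: emit MINUS '-'
pos=2: emit RPAREN ')'
pos=3: enter COMMENT mode (saw '/*')
exit COMMENT mode (now at pos=13)
pos=14: enter COMMENT mode (saw '/*')
exit COMMENT mode (now at pos=21)
pos=22: enter COMMENT mode (saw '/*')
pos=22: ERROR — unterminated comment (reached EOF)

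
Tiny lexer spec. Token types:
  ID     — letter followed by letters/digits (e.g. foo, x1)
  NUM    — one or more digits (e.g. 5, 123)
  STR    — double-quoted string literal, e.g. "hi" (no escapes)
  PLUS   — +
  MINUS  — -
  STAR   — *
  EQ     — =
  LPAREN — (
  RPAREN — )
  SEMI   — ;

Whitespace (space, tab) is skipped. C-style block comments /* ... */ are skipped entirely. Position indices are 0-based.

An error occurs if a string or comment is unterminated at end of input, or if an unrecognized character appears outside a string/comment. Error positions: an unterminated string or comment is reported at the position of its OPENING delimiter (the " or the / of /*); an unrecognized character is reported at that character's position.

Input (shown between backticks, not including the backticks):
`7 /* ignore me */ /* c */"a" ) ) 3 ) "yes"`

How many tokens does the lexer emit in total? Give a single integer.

Answer: 7

Derivation:
pos=0: emit NUM '7' (now at pos=1)
pos=2: enter COMMENT mode (saw '/*')
exit COMMENT mode (now at pos=17)
pos=18: enter COMMENT mode (saw '/*')
exit COMMENT mode (now at pos=25)
pos=25: enter STRING mode
pos=25: emit STR "a" (now at pos=28)
pos=29: emit RPAREN ')'
pos=31: emit RPAREN ')'
pos=33: emit NUM '3' (now at pos=34)
pos=35: emit RPAREN ')'
pos=37: enter STRING mode
pos=37: emit STR "yes" (now at pos=42)
DONE. 7 tokens: [NUM, STR, RPAREN, RPAREN, NUM, RPAREN, STR]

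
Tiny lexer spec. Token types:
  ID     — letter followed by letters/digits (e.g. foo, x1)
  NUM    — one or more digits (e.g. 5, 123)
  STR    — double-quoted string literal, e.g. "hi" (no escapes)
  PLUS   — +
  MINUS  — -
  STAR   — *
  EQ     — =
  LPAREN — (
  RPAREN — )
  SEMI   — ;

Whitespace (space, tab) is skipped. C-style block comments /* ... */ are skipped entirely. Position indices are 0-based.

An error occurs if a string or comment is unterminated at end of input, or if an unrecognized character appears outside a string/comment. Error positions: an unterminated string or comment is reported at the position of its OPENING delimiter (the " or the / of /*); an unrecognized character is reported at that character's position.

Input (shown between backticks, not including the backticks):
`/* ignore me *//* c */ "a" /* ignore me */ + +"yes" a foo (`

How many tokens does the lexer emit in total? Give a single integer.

Answer: 7

Derivation:
pos=0: enter COMMENT mode (saw '/*')
exit COMMENT mode (now at pos=15)
pos=15: enter COMMENT mode (saw '/*')
exit COMMENT mode (now at pos=22)
pos=23: enter STRING mode
pos=23: emit STR "a" (now at pos=26)
pos=27: enter COMMENT mode (saw '/*')
exit COMMENT mode (now at pos=42)
pos=43: emit PLUS '+'
pos=45: emit PLUS '+'
pos=46: enter STRING mode
pos=46: emit STR "yes" (now at pos=51)
pos=52: emit ID 'a' (now at pos=53)
pos=54: emit ID 'foo' (now at pos=57)
pos=58: emit LPAREN '('
DONE. 7 tokens: [STR, PLUS, PLUS, STR, ID, ID, LPAREN]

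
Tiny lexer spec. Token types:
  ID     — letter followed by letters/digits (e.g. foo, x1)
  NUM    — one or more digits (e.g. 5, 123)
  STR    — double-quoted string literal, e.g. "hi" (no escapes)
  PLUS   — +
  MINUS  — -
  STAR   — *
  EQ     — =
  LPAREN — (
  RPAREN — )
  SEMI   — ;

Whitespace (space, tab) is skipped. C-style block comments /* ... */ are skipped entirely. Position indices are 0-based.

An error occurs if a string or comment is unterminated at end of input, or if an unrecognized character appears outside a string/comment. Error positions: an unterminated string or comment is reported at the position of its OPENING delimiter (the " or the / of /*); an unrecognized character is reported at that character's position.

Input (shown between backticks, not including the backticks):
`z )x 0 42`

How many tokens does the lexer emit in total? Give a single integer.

Answer: 5

Derivation:
pos=0: emit ID 'z' (now at pos=1)
pos=2: emit RPAREN ')'
pos=3: emit ID 'x' (now at pos=4)
pos=5: emit NUM '0' (now at pos=6)
pos=7: emit NUM '42' (now at pos=9)
DONE. 5 tokens: [ID, RPAREN, ID, NUM, NUM]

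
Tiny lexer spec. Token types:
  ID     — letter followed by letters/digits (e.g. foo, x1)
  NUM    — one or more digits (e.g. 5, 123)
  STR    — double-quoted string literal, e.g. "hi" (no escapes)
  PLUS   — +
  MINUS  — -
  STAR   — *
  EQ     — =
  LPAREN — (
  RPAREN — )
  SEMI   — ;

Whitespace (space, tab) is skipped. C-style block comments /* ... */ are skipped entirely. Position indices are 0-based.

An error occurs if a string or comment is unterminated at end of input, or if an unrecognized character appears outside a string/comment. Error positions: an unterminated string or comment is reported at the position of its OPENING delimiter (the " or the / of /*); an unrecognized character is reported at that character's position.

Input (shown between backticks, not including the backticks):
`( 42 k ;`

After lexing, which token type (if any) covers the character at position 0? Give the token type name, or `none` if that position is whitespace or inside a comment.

Answer: LPAREN

Derivation:
pos=0: emit LPAREN '('
pos=2: emit NUM '42' (now at pos=4)
pos=5: emit ID 'k' (now at pos=6)
pos=7: emit SEMI ';'
DONE. 4 tokens: [LPAREN, NUM, ID, SEMI]
Position 0: char is '(' -> LPAREN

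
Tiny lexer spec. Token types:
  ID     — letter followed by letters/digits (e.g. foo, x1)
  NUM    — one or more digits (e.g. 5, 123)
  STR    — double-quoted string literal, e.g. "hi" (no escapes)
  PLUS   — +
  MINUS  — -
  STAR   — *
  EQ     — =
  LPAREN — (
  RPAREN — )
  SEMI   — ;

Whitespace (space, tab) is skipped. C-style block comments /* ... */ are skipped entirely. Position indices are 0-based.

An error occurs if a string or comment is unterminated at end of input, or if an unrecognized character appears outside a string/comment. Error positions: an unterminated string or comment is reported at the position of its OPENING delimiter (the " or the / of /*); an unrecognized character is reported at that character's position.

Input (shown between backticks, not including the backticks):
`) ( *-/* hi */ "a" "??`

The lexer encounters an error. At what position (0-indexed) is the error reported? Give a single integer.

pos=0: emit RPAREN ')'
pos=2: emit LPAREN '('
pos=4: emit STAR '*'
pos=5: emit MINUS '-'
pos=6: enter COMMENT mode (saw '/*')
exit COMMENT mode (now at pos=14)
pos=15: enter STRING mode
pos=15: emit STR "a" (now at pos=18)
pos=19: enter STRING mode
pos=19: ERROR — unterminated string

Answer: 19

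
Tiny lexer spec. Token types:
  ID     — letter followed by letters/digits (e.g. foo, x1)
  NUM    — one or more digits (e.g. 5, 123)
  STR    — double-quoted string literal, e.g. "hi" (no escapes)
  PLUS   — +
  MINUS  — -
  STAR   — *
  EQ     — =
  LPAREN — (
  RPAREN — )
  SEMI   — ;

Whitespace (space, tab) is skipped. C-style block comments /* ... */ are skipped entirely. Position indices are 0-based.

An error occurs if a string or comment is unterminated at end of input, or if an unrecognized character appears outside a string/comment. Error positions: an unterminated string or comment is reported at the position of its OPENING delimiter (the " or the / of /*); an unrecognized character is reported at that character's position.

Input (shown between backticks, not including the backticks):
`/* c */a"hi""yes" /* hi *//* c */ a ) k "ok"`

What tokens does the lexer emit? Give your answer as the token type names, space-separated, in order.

pos=0: enter COMMENT mode (saw '/*')
exit COMMENT mode (now at pos=7)
pos=7: emit ID 'a' (now at pos=8)
pos=8: enter STRING mode
pos=8: emit STR "hi" (now at pos=12)
pos=12: enter STRING mode
pos=12: emit STR "yes" (now at pos=17)
pos=18: enter COMMENT mode (saw '/*')
exit COMMENT mode (now at pos=26)
pos=26: enter COMMENT mode (saw '/*')
exit COMMENT mode (now at pos=33)
pos=34: emit ID 'a' (now at pos=35)
pos=36: emit RPAREN ')'
pos=38: emit ID 'k' (now at pos=39)
pos=40: enter STRING mode
pos=40: emit STR "ok" (now at pos=44)
DONE. 7 tokens: [ID, STR, STR, ID, RPAREN, ID, STR]

Answer: ID STR STR ID RPAREN ID STR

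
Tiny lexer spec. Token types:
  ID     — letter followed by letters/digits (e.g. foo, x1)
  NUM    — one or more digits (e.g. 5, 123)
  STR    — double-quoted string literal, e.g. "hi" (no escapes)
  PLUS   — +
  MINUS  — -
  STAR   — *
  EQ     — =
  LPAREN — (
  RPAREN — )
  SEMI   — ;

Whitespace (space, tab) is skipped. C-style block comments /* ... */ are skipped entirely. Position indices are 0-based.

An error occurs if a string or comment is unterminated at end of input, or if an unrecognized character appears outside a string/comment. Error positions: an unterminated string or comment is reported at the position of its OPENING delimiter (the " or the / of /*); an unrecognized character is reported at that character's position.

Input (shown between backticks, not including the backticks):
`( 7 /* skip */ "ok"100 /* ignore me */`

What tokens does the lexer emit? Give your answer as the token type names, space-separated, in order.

pos=0: emit LPAREN '('
pos=2: emit NUM '7' (now at pos=3)
pos=4: enter COMMENT mode (saw '/*')
exit COMMENT mode (now at pos=14)
pos=15: enter STRING mode
pos=15: emit STR "ok" (now at pos=19)
pos=19: emit NUM '100' (now at pos=22)
pos=23: enter COMMENT mode (saw '/*')
exit COMMENT mode (now at pos=38)
DONE. 4 tokens: [LPAREN, NUM, STR, NUM]

Answer: LPAREN NUM STR NUM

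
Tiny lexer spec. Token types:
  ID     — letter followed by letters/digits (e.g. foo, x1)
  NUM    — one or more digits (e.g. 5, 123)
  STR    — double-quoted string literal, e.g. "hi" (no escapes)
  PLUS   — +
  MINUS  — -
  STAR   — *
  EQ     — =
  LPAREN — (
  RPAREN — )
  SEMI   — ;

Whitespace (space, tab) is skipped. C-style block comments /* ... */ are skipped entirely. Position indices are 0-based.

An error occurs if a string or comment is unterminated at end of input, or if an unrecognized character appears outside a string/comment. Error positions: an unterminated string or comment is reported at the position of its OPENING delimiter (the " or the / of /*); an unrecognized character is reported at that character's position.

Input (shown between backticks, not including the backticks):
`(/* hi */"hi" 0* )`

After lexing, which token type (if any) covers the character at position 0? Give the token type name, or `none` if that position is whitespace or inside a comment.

pos=0: emit LPAREN '('
pos=1: enter COMMENT mode (saw '/*')
exit COMMENT mode (now at pos=9)
pos=9: enter STRING mode
pos=9: emit STR "hi" (now at pos=13)
pos=14: emit NUM '0' (now at pos=15)
pos=15: emit STAR '*'
pos=17: emit RPAREN ')'
DONE. 5 tokens: [LPAREN, STR, NUM, STAR, RPAREN]
Position 0: char is '(' -> LPAREN

Answer: LPAREN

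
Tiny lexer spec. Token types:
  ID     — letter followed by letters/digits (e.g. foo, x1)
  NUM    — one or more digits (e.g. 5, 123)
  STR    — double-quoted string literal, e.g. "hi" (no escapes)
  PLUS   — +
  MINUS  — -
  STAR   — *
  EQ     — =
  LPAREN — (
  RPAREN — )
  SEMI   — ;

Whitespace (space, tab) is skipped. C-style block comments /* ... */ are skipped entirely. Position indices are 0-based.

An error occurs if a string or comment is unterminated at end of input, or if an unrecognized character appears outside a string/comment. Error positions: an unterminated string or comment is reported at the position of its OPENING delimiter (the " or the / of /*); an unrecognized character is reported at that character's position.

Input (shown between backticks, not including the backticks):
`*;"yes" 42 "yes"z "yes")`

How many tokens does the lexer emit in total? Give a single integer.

Answer: 8

Derivation:
pos=0: emit STAR '*'
pos=1: emit SEMI ';'
pos=2: enter STRING mode
pos=2: emit STR "yes" (now at pos=7)
pos=8: emit NUM '42' (now at pos=10)
pos=11: enter STRING mode
pos=11: emit STR "yes" (now at pos=16)
pos=16: emit ID 'z' (now at pos=17)
pos=18: enter STRING mode
pos=18: emit STR "yes" (now at pos=23)
pos=23: emit RPAREN ')'
DONE. 8 tokens: [STAR, SEMI, STR, NUM, STR, ID, STR, RPAREN]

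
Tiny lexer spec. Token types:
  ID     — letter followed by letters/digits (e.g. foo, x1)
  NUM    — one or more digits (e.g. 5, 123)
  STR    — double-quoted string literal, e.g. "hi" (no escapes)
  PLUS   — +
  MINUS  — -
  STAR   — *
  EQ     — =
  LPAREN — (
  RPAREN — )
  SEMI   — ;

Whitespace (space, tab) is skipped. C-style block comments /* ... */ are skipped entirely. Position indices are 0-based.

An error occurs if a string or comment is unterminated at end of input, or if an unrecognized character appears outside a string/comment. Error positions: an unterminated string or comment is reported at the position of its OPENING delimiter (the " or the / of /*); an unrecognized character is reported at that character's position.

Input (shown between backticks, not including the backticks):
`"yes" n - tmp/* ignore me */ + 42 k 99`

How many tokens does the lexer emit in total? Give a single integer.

pos=0: enter STRING mode
pos=0: emit STR "yes" (now at pos=5)
pos=6: emit ID 'n' (now at pos=7)
pos=8: emit MINUS '-'
pos=10: emit ID 'tmp' (now at pos=13)
pos=13: enter COMMENT mode (saw '/*')
exit COMMENT mode (now at pos=28)
pos=29: emit PLUS '+'
pos=31: emit NUM '42' (now at pos=33)
pos=34: emit ID 'k' (now at pos=35)
pos=36: emit NUM '99' (now at pos=38)
DONE. 8 tokens: [STR, ID, MINUS, ID, PLUS, NUM, ID, NUM]

Answer: 8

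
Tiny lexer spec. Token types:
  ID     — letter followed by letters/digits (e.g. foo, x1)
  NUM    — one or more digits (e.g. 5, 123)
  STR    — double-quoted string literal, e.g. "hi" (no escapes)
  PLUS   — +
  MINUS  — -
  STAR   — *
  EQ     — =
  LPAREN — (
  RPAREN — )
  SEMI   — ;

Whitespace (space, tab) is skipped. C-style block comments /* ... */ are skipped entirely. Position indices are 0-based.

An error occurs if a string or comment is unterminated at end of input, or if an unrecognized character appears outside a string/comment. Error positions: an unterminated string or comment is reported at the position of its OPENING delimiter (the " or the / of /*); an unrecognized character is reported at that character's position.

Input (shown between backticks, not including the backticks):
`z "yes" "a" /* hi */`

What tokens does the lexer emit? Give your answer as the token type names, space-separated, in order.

pos=0: emit ID 'z' (now at pos=1)
pos=2: enter STRING mode
pos=2: emit STR "yes" (now at pos=7)
pos=8: enter STRING mode
pos=8: emit STR "a" (now at pos=11)
pos=12: enter COMMENT mode (saw '/*')
exit COMMENT mode (now at pos=20)
DONE. 3 tokens: [ID, STR, STR]

Answer: ID STR STR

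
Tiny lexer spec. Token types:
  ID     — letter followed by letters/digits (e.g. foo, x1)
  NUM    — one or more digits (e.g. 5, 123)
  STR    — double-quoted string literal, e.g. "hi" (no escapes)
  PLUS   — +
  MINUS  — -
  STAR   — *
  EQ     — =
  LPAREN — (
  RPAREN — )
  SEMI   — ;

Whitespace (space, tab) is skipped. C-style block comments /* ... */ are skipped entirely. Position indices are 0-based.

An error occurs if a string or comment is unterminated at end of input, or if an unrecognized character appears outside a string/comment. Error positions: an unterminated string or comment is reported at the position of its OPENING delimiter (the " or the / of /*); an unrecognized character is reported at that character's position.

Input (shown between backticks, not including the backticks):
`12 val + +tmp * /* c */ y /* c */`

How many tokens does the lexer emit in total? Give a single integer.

Answer: 7

Derivation:
pos=0: emit NUM '12' (now at pos=2)
pos=3: emit ID 'val' (now at pos=6)
pos=7: emit PLUS '+'
pos=9: emit PLUS '+'
pos=10: emit ID 'tmp' (now at pos=13)
pos=14: emit STAR '*'
pos=16: enter COMMENT mode (saw '/*')
exit COMMENT mode (now at pos=23)
pos=24: emit ID 'y' (now at pos=25)
pos=26: enter COMMENT mode (saw '/*')
exit COMMENT mode (now at pos=33)
DONE. 7 tokens: [NUM, ID, PLUS, PLUS, ID, STAR, ID]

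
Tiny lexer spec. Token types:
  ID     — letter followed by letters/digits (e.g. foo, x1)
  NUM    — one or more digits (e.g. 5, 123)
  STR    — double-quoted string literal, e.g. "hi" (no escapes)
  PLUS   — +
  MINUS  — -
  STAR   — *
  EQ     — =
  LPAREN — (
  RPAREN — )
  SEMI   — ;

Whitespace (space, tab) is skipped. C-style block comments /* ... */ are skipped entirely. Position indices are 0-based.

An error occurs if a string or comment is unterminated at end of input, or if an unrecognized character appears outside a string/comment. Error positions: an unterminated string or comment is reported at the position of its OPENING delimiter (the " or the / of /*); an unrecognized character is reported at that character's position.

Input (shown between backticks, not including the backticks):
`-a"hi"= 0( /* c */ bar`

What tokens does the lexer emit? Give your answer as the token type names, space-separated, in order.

Answer: MINUS ID STR EQ NUM LPAREN ID

Derivation:
pos=0: emit MINUS '-'
pos=1: emit ID 'a' (now at pos=2)
pos=2: enter STRING mode
pos=2: emit STR "hi" (now at pos=6)
pos=6: emit EQ '='
pos=8: emit NUM '0' (now at pos=9)
pos=9: emit LPAREN '('
pos=11: enter COMMENT mode (saw '/*')
exit COMMENT mode (now at pos=18)
pos=19: emit ID 'bar' (now at pos=22)
DONE. 7 tokens: [MINUS, ID, STR, EQ, NUM, LPAREN, ID]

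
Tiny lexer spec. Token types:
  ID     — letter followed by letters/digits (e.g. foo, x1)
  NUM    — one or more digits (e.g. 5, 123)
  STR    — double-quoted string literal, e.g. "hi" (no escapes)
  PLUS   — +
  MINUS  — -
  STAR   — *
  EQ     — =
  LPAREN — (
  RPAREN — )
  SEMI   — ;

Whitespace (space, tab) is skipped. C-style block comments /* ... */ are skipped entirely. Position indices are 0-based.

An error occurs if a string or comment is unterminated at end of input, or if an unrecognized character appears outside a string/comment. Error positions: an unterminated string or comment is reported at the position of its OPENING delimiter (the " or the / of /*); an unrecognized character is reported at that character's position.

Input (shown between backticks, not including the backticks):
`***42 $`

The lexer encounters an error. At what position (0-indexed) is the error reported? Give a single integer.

pos=0: emit STAR '*'
pos=1: emit STAR '*'
pos=2: emit STAR '*'
pos=3: emit NUM '42' (now at pos=5)
pos=6: ERROR — unrecognized char '$'

Answer: 6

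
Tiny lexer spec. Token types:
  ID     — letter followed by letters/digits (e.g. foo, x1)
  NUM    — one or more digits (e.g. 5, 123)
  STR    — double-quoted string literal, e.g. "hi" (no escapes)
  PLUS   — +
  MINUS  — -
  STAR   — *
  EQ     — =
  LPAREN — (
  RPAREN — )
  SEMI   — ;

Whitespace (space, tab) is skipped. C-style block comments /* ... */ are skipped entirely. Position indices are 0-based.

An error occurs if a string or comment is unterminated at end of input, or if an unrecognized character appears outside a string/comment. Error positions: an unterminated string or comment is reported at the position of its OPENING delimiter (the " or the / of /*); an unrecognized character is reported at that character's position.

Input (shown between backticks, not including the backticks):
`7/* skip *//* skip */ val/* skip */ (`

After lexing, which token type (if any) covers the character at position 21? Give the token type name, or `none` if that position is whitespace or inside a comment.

Answer: none

Derivation:
pos=0: emit NUM '7' (now at pos=1)
pos=1: enter COMMENT mode (saw '/*')
exit COMMENT mode (now at pos=11)
pos=11: enter COMMENT mode (saw '/*')
exit COMMENT mode (now at pos=21)
pos=22: emit ID 'val' (now at pos=25)
pos=25: enter COMMENT mode (saw '/*')
exit COMMENT mode (now at pos=35)
pos=36: emit LPAREN '('
DONE. 3 tokens: [NUM, ID, LPAREN]
Position 21: char is ' ' -> none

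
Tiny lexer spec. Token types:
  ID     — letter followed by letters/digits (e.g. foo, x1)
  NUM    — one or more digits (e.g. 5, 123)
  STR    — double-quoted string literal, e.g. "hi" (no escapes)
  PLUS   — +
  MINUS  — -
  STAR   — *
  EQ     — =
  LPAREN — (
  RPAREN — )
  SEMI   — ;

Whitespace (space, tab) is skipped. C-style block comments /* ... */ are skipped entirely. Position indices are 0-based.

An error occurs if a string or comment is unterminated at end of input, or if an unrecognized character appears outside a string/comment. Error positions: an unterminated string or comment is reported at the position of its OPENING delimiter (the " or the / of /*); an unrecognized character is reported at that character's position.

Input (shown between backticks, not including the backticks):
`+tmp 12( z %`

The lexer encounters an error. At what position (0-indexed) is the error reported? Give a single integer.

Answer: 11

Derivation:
pos=0: emit PLUS '+'
pos=1: emit ID 'tmp' (now at pos=4)
pos=5: emit NUM '12' (now at pos=7)
pos=7: emit LPAREN '('
pos=9: emit ID 'z' (now at pos=10)
pos=11: ERROR — unrecognized char '%'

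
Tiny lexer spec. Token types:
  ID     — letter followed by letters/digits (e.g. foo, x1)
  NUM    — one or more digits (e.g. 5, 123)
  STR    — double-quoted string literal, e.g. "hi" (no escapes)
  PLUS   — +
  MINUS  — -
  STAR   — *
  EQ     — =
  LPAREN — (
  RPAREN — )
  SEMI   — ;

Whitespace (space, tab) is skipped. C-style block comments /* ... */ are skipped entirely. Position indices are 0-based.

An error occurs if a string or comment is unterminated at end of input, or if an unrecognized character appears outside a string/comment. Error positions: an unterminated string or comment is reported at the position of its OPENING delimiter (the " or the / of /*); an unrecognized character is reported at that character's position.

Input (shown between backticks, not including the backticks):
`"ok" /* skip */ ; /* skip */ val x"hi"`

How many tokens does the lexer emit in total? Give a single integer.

Answer: 5

Derivation:
pos=0: enter STRING mode
pos=0: emit STR "ok" (now at pos=4)
pos=5: enter COMMENT mode (saw '/*')
exit COMMENT mode (now at pos=15)
pos=16: emit SEMI ';'
pos=18: enter COMMENT mode (saw '/*')
exit COMMENT mode (now at pos=28)
pos=29: emit ID 'val' (now at pos=32)
pos=33: emit ID 'x' (now at pos=34)
pos=34: enter STRING mode
pos=34: emit STR "hi" (now at pos=38)
DONE. 5 tokens: [STR, SEMI, ID, ID, STR]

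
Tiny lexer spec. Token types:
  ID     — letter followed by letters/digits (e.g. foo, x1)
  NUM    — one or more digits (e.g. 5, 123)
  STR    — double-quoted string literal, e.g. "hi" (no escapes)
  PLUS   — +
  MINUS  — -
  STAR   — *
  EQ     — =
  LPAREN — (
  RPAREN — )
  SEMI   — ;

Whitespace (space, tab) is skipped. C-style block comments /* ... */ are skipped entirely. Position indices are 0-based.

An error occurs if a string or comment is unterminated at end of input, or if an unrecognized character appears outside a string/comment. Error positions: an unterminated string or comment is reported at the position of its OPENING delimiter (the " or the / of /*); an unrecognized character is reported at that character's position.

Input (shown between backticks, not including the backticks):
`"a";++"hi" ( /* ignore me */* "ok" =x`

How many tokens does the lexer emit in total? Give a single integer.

pos=0: enter STRING mode
pos=0: emit STR "a" (now at pos=3)
pos=3: emit SEMI ';'
pos=4: emit PLUS '+'
pos=5: emit PLUS '+'
pos=6: enter STRING mode
pos=6: emit STR "hi" (now at pos=10)
pos=11: emit LPAREN '('
pos=13: enter COMMENT mode (saw '/*')
exit COMMENT mode (now at pos=28)
pos=28: emit STAR '*'
pos=30: enter STRING mode
pos=30: emit STR "ok" (now at pos=34)
pos=35: emit EQ '='
pos=36: emit ID 'x' (now at pos=37)
DONE. 10 tokens: [STR, SEMI, PLUS, PLUS, STR, LPAREN, STAR, STR, EQ, ID]

Answer: 10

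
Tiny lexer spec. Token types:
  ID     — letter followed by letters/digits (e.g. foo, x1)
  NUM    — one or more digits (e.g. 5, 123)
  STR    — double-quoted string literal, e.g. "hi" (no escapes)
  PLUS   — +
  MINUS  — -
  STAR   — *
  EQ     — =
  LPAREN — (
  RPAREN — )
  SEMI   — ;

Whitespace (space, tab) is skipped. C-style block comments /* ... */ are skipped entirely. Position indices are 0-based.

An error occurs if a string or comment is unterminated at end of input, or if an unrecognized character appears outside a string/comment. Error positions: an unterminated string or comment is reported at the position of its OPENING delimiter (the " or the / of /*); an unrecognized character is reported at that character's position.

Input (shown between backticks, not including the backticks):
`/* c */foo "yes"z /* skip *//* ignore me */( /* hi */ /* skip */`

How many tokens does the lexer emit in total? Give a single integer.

pos=0: enter COMMENT mode (saw '/*')
exit COMMENT mode (now at pos=7)
pos=7: emit ID 'foo' (now at pos=10)
pos=11: enter STRING mode
pos=11: emit STR "yes" (now at pos=16)
pos=16: emit ID 'z' (now at pos=17)
pos=18: enter COMMENT mode (saw '/*')
exit COMMENT mode (now at pos=28)
pos=28: enter COMMENT mode (saw '/*')
exit COMMENT mode (now at pos=43)
pos=43: emit LPAREN '('
pos=45: enter COMMENT mode (saw '/*')
exit COMMENT mode (now at pos=53)
pos=54: enter COMMENT mode (saw '/*')
exit COMMENT mode (now at pos=64)
DONE. 4 tokens: [ID, STR, ID, LPAREN]

Answer: 4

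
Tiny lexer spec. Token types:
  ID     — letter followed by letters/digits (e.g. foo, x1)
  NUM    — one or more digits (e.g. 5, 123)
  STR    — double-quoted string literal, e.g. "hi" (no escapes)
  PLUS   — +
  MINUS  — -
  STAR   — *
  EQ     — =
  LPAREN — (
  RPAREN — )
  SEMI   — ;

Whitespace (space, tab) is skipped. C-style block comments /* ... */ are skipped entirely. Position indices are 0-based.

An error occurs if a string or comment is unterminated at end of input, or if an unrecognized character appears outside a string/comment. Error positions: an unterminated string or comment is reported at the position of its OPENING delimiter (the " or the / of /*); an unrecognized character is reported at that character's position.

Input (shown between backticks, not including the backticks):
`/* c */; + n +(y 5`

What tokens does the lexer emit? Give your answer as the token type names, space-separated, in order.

pos=0: enter COMMENT mode (saw '/*')
exit COMMENT mode (now at pos=7)
pos=7: emit SEMI ';'
pos=9: emit PLUS '+'
pos=11: emit ID 'n' (now at pos=12)
pos=13: emit PLUS '+'
pos=14: emit LPAREN '('
pos=15: emit ID 'y' (now at pos=16)
pos=17: emit NUM '5' (now at pos=18)
DONE. 7 tokens: [SEMI, PLUS, ID, PLUS, LPAREN, ID, NUM]

Answer: SEMI PLUS ID PLUS LPAREN ID NUM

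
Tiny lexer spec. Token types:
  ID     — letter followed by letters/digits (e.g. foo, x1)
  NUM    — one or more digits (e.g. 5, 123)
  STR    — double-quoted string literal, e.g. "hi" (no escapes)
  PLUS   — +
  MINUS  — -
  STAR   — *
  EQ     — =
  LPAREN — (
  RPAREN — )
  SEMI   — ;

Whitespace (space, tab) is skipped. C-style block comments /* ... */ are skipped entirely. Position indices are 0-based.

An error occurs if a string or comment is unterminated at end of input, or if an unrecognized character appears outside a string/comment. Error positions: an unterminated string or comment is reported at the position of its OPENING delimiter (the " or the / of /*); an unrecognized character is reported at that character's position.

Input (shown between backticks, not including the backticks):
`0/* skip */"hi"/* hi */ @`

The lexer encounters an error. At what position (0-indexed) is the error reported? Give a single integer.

pos=0: emit NUM '0' (now at pos=1)
pos=1: enter COMMENT mode (saw '/*')
exit COMMENT mode (now at pos=11)
pos=11: enter STRING mode
pos=11: emit STR "hi" (now at pos=15)
pos=15: enter COMMENT mode (saw '/*')
exit COMMENT mode (now at pos=23)
pos=24: ERROR — unrecognized char '@'

Answer: 24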